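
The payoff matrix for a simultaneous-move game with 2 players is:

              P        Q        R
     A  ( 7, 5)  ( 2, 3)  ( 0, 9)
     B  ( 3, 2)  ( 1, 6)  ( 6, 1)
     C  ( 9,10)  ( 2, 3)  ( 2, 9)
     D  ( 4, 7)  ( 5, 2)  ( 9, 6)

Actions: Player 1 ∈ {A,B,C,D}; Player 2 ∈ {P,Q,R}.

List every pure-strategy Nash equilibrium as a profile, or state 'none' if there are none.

PSNE = {(C,P)}

(A,P): not NE [P1→C gives 9>7; P2→R gives 9>5]
(A,Q): not NE [P1→D gives 5>2; P2→R gives 9>3]
(A,R): not NE [P1→D gives 9>0]
(B,P): not NE [P1→C gives 9>3; P2→Q gives 6>2]
(B,Q): not NE [P1→D gives 5>1]
(B,R): not NE [P1→D gives 9>6; P2→Q gives 6>1]
(C,P): NE
(C,Q): not NE [P1→D gives 5>2; P2→P gives 10>3]
(C,R): not NE [P1→D gives 9>2; P2→P gives 10>9]
(D,P): not NE [P1→C gives 9>4]
(D,Q): not NE [P2→P gives 7>2]
(D,R): not NE [P2→P gives 7>6]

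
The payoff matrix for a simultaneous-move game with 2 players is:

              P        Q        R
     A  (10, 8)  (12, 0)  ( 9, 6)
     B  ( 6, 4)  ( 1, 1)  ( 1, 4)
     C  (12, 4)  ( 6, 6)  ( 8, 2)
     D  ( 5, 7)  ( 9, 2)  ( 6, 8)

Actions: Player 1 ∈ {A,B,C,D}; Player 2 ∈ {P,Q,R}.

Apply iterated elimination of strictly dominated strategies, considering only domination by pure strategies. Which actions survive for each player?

P1 drop B (A beats it: P:10>6 Q:12>1 R:9>1)
P1 drop D (A beats it: P:10>5 Q:12>9 R:9>6)
P2 drop R (P beats it: A:8>6 C:4>2)
P1→{A,C} P2→{P,Q}

Remaining: P1:{A,C} P2:{P,Q}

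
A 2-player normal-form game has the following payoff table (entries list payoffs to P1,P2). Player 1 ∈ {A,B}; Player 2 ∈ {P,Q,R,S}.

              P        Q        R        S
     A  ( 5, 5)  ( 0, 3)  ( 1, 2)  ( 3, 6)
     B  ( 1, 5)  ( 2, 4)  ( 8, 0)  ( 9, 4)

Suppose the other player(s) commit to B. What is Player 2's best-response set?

BR_2 = {P}

u_2(P vs B) = 5
u_2(Q vs B) = 4
u_2(R vs B) = 0
u_2(S vs B) = 4
max payoff 5 at {P}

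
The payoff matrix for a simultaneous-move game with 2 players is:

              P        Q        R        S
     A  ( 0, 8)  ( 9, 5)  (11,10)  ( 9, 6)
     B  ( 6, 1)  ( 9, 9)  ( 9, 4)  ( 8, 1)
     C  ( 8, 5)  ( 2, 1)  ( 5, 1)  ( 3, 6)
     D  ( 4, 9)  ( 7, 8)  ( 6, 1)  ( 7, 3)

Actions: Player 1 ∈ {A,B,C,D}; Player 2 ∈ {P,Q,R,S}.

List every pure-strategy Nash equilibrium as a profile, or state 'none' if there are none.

Nash profiles: (A,R), (B,Q)

(A,P): not NE [P1→C gives 8>0; P2→R gives 10>8]
(A,Q): not NE [P2→R gives 10>5]
(A,R): NE
(A,S): not NE [P2→R gives 10>6]
(B,P): not NE [P1→C gives 8>6; P2→Q gives 9>1]
(B,Q): NE
(B,R): not NE [P1→A gives 11>9; P2→Q gives 9>4]
(B,S): not NE [P1→A gives 9>8; P2→Q gives 9>1]
(C,P): not NE [P2→S gives 6>5]
(C,Q): not NE [P1→B gives 9>2; P2→S gives 6>1]
(C,R): not NE [P1→A gives 11>5; P2→S gives 6>1]
(C,S): not NE [P1→A gives 9>3]
(D,P): not NE [P1→C gives 8>4]
(D,Q): not NE [P1→B gives 9>7; P2→P gives 9>8]
(D,R): not NE [P1→A gives 11>6; P2→P gives 9>1]
(D,S): not NE [P1→A gives 9>7; P2→P gives 9>3]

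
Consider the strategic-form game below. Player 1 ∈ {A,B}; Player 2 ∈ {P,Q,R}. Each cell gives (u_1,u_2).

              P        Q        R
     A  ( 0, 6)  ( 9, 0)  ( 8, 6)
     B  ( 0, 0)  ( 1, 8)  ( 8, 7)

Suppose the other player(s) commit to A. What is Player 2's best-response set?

argmax u_2 = {P,R}

u_2(P vs A) = 6
u_2(Q vs A) = 0
u_2(R vs A) = 6
max payoff 6 at {P,R}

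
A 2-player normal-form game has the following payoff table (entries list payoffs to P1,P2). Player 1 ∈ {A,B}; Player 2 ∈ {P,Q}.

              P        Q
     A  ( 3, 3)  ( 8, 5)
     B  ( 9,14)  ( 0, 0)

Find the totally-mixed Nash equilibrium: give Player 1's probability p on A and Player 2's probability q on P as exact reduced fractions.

P1 indiff ⇒ q·3+(1-q)·8 = q·9+(1-q)·0 ⇒ q(-6) = (1-q)(-8) ⇒ q = 4/7
P2 indiff ⇒ p·3+(1-p)·14 = p·5+(1-p)·0 ⇒ p(-2) = (1-p)(-14) ⇒ p = 7/8

(p,q) = (7/8, 4/7)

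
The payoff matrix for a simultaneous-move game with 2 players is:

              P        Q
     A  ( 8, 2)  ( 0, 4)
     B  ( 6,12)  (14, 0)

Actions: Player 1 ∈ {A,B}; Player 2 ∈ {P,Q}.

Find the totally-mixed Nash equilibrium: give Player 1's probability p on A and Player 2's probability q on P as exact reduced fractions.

(p,q) = (6/7, 7/8)

P1 indiff ⇒ q·8+(1-q)·0 = q·6+(1-q)·14 ⇒ q(2) = (1-q)(14) ⇒ q = 7/8
P2 indiff ⇒ p·2+(1-p)·12 = p·4+(1-p)·0 ⇒ p(-2) = (1-p)(-12) ⇒ p = 6/7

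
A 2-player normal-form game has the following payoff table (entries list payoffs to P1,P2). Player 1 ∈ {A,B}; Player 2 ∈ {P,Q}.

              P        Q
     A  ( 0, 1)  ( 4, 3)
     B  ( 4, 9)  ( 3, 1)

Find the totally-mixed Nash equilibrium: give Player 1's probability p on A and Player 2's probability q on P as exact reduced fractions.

P1 indiff ⇒ q·0+(1-q)·4 = q·4+(1-q)·3 ⇒ q(-4) = (1-q)(-1) ⇒ q = 1/5
P2 indiff ⇒ p·1+(1-p)·9 = p·3+(1-p)·1 ⇒ p(-2) = (1-p)(-8) ⇒ p = 4/5

(p,q) = (4/5, 1/5)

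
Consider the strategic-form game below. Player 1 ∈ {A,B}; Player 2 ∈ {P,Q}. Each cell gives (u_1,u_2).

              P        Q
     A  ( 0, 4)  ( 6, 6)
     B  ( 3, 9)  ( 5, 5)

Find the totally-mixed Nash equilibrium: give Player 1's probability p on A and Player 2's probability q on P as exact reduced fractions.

P1 mixes 2/3 on A; P2 mixes 1/4 on P

P1 indiff ⇒ q·0+(1-q)·6 = q·3+(1-q)·5 ⇒ q(-3) = (1-q)(-1) ⇒ q = 1/4
P2 indiff ⇒ p·4+(1-p)·9 = p·6+(1-p)·5 ⇒ p(-2) = (1-p)(-4) ⇒ p = 2/3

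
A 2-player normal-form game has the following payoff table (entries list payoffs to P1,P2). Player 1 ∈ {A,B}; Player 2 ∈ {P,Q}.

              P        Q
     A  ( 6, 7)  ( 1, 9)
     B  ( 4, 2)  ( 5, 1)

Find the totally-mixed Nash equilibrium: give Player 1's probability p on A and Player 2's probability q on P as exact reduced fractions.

p=1/3, q=2/3

P1 indiff ⇒ q·6+(1-q)·1 = q·4+(1-q)·5 ⇒ q(2) = (1-q)(4) ⇒ q = 2/3
P2 indiff ⇒ p·7+(1-p)·2 = p·9+(1-p)·1 ⇒ p(-2) = (1-p)(-1) ⇒ p = 1/3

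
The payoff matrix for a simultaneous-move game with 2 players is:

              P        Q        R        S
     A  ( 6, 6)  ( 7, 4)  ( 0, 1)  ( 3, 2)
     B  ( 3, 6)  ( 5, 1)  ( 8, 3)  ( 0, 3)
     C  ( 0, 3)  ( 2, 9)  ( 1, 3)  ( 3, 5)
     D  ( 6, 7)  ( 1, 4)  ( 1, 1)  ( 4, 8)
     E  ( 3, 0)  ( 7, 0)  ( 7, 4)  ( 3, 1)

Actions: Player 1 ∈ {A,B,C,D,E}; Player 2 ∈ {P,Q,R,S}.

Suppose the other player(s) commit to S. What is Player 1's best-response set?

u_1(A vs S) = 3
u_1(B vs S) = 0
u_1(C vs S) = 3
u_1(D vs S) = 4
u_1(E vs S) = 3
max payoff 4 at {D}

argmax u_1 = {D}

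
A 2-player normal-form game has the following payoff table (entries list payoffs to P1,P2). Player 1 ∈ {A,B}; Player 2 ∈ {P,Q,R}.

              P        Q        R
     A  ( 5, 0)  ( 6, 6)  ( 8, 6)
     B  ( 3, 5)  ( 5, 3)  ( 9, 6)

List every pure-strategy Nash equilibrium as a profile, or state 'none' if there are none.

(A,P): not NE [P2→R gives 6>0]
(A,Q): NE
(A,R): not NE [P1→B gives 9>8]
(B,P): not NE [P1→A gives 5>3; P2→R gives 6>5]
(B,Q): not NE [P1→A gives 6>5; P2→R gives 6>3]
(B,R): NE

NE set: (A,Q), (B,R)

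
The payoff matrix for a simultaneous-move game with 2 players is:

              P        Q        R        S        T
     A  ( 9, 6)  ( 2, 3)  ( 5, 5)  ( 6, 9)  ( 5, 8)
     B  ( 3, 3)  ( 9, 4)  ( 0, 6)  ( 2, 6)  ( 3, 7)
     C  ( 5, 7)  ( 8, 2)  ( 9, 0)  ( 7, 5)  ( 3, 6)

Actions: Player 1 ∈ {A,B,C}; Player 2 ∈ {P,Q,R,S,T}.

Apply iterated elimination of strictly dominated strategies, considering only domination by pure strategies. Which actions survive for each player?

P2 drop Q (S beats it: A:9>3 B:6>4 C:5>2)
P1 drop B (A beats it: P:9>3 R:5>0 S:6>2 T:5>3)
P2 drop R (P beats it: A:6>5 C:7>0)
P1→{A,C} P2→{P,S,T}

IESDS → P1:{A,C} P2:{P,S,T}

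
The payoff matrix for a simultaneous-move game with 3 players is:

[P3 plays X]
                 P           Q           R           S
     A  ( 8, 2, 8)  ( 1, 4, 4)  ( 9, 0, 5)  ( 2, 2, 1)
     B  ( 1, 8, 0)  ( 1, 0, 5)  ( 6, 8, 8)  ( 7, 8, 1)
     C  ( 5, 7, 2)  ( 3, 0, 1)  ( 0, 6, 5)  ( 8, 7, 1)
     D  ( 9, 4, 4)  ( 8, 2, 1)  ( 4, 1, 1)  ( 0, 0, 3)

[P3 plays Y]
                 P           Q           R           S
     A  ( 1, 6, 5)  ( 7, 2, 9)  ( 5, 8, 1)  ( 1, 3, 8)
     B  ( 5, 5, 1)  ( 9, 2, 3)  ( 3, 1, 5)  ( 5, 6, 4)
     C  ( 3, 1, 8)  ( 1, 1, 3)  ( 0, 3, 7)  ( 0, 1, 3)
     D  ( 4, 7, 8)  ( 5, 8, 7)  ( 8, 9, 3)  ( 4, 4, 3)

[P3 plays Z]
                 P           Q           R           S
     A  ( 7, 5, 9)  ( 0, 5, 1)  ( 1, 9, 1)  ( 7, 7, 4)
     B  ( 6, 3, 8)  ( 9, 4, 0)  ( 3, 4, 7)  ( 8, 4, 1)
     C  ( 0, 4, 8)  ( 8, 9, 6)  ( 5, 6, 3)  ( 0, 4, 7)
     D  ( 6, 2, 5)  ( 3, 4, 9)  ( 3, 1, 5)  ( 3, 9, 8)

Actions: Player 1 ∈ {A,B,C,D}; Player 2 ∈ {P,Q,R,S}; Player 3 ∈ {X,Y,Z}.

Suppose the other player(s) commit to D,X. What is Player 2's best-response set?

u_2(P vs D,X) = 4
u_2(Q vs D,X) = 2
u_2(R vs D,X) = 1
u_2(S vs D,X) = 0
max payoff 4 at {P}

argmax u_2 = {P}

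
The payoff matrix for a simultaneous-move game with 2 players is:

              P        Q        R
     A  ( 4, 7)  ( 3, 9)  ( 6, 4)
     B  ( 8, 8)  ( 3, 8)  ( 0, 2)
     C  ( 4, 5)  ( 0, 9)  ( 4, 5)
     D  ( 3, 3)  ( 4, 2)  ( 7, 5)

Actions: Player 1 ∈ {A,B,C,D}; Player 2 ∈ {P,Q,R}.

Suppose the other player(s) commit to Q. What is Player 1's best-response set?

argmax u_1 = {D}

u_1(A vs Q) = 3
u_1(B vs Q) = 3
u_1(C vs Q) = 0
u_1(D vs Q) = 4
max payoff 4 at {D}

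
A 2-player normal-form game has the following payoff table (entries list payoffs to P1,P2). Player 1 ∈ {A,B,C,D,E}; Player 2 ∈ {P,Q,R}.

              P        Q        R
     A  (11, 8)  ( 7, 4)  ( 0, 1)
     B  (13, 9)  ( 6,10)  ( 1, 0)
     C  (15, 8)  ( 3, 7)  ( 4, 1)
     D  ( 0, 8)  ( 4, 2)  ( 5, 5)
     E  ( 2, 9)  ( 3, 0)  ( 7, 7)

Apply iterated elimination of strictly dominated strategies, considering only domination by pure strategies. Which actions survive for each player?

Survivors P1:{A,B,C} P2:{P,Q}

P2 drop R (P beats it: A:8>1 B:9>0 C:8>1 D:8>5 E:9>7)
P1 drop D (A beats it: P:11>0 Q:7>4)
P1 drop E (A beats it: P:11>2 Q:7>3)
P1→{A,B,C} P2→{P,Q}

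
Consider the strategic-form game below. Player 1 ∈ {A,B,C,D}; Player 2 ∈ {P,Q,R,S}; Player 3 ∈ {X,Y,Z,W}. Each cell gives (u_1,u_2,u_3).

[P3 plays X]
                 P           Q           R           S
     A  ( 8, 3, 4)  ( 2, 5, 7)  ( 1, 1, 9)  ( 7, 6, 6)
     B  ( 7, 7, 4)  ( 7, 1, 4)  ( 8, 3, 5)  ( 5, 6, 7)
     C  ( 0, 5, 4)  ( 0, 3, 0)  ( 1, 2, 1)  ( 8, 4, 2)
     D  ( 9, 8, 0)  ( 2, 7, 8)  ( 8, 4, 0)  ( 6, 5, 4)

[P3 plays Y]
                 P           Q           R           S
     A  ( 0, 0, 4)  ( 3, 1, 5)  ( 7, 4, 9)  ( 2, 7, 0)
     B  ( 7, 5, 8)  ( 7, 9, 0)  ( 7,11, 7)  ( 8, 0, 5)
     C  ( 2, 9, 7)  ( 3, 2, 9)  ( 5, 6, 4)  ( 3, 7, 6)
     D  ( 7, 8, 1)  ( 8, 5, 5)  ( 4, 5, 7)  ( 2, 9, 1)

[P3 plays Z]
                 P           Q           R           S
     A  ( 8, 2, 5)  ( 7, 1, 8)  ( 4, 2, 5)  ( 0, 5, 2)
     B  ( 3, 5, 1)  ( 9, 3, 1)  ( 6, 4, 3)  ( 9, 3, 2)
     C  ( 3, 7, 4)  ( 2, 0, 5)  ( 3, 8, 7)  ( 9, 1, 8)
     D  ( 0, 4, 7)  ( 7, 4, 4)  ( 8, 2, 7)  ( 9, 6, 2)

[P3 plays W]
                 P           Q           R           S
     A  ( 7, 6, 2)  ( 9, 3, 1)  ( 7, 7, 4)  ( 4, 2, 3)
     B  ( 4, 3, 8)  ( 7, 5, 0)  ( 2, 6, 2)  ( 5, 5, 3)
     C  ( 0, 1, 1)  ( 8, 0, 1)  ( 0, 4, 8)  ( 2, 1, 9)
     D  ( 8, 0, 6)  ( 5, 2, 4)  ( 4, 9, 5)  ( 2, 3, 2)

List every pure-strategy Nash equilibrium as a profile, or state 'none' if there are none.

PSNE = {(B,R,Y)}

(A,P,X): not NE [P1→D gives 9>8; P2→S gives 6>3; P3→Z gives 5>4]
(A,P,Y): not NE [P1→D gives 7>0; P2→S gives 7>0; P3→Z gives 5>4]
(A,P,Z): not NE [P2→S gives 5>2]
(A,P,W): not NE [P1→D gives 8>7; P2→R gives 7>6; P3→Z gives 5>2]
(A,Q,X): not NE [P1→B gives 7>2; P2→S gives 6>5; P3→Z gives 8>7]
(A,Q,Y): not NE [P1→D gives 8>3; P2→S gives 7>1; P3→Z gives 8>5]
(A,Q,Z): not NE [P1→B gives 9>7; P2→S gives 5>1]
(A,Q,W): not NE [P2→R gives 7>3; P3→Z gives 8>1]
(A,R,X): not NE [P1→D gives 8>1; P2→S gives 6>1]
(A,R,Y): not NE [P2→S gives 7>4]
(A,R,Z): not NE [P1→D gives 8>4; P2→S gives 5>2; P3→Y gives 9>5]
(A,R,W): not NE [P3→Y gives 9>4]
(A,S,X): not NE [P1→C gives 8>7]
(A,S,Y): not NE [P1→B gives 8>2; P3→X gives 6>0]
(A,S,Z): not NE [P1→D gives 9>0; P3→X gives 6>2]
(A,S,W): not NE [P1→B gives 5>4; P2→R gives 7>2; P3→X gives 6>3]
(B,P,X): not NE [P1→D gives 9>7; P3→W gives 8>4]
(B,P,Y): not NE [P2→R gives 11>5]
(B,P,Z): not NE [P1→A gives 8>3; P3→W gives 8>1]
(B,P,W): not NE [P1→D gives 8>4; P2→R gives 6>3]
(B,Q,X): not NE [P2→P gives 7>1]
(B,Q,Y): not NE [P1→D gives 8>7; P2→R gives 11>9; P3→X gives 4>0]
(B,Q,Z): not NE [P2→P gives 5>3; P3→X gives 4>1]
(B,Q,W): not NE [P1→A gives 9>7; P2→R gives 6>5; P3→X gives 4>0]
(B,R,X): not NE [P2→P gives 7>3; P3→Y gives 7>5]
(B,R,Y): NE
(B,R,Z): not NE [P1→D gives 8>6; P2→P gives 5>4; P3→Y gives 7>3]
(B,R,W): not NE [P1→A gives 7>2; P3→Y gives 7>2]
(B,S,X): not NE [P1→C gives 8>5; P2→P gives 7>6]
(B,S,Y): not NE [P2→R gives 11>0; P3→X gives 7>5]
(B,S,Z): not NE [P2→P gives 5>3; P3→X gives 7>2]
(B,S,W): not NE [P2→R gives 6>5; P3→X gives 7>3]
(C,P,X): not NE [P1→D gives 9>0; P3→Y gives 7>4]
(C,P,Y): not NE [P1→D gives 7>2]
(C,P,Z): not NE [P1→A gives 8>3; P2→R gives 8>7; P3→Y gives 7>4]
(C,P,W): not NE [P1→D gives 8>0; P2→R gives 4>1; P3→Y gives 7>1]
(C,Q,X): not NE [P1→B gives 7>0; P2→P gives 5>3; P3→Y gives 9>0]
(C,Q,Y): not NE [P1→D gives 8>3; P2→P gives 9>2]
(C,Q,Z): not NE [P1→B gives 9>2; P2→R gives 8>0; P3→Y gives 9>5]
(C,Q,W): not NE [P1→A gives 9>8; P2→R gives 4>0; P3→Y gives 9>1]
(C,R,X): not NE [P1→D gives 8>1; P2→P gives 5>2; P3→W gives 8>1]
(C,R,Y): not NE [P1→B gives 7>5; P2→P gives 9>6; P3→W gives 8>4]
(C,R,Z): not NE [P1→D gives 8>3; P3→W gives 8>7]
(C,R,W): not NE [P1→A gives 7>0]
(C,S,X): not NE [P2→P gives 5>4; P3→W gives 9>2]
(C,S,Y): not NE [P1→B gives 8>3; P2→P gives 9>7; P3→W gives 9>6]
(C,S,Z): not NE [P2→R gives 8>1; P3→W gives 9>8]
(C,S,W): not NE [P1→B gives 5>2; P2→R gives 4>1]
(D,P,X): not NE [P3→Z gives 7>0]
(D,P,Y): not NE [P2→S gives 9>8; P3→Z gives 7>1]
(D,P,Z): not NE [P1→A gives 8>0; P2→S gives 6>4]
(D,P,W): not NE [P2→R gives 9>0; P3→Z gives 7>6]
(D,Q,X): not NE [P1→B gives 7>2; P2→P gives 8>7]
(D,Q,Y): not NE [P2→S gives 9>5; P3→X gives 8>5]
(D,Q,Z): not NE [P1→B gives 9>7; P2→S gives 6>4; P3→X gives 8>4]
(D,Q,W): not NE [P1→A gives 9>5; P2→R gives 9>2; P3→X gives 8>4]
(D,R,X): not NE [P2→P gives 8>4; P3→Z gives 7>0]
(D,R,Y): not NE [P1→B gives 7>4; P2→S gives 9>5]
(D,R,Z): not NE [P2→S gives 6>2]
(D,R,W): not NE [P1→A gives 7>4; P3→Z gives 7>5]
(D,S,X): not NE [P1→C gives 8>6; P2→P gives 8>5]
(D,S,Y): not NE [P1→B gives 8>2; P3→X gives 4>1]
(D,S,Z): not NE [P3→X gives 4>2]
(D,S,W): not NE [P1→B gives 5>2; P2→R gives 9>3; P3→X gives 4>2]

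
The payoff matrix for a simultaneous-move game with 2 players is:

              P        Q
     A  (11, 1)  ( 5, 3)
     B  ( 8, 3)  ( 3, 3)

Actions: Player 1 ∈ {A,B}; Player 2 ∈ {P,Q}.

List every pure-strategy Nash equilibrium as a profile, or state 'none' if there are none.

NE set: (A,Q)

(A,P): not NE [P2→Q gives 3>1]
(A,Q): NE
(B,P): not NE [P1→A gives 11>8]
(B,Q): not NE [P1→A gives 5>3]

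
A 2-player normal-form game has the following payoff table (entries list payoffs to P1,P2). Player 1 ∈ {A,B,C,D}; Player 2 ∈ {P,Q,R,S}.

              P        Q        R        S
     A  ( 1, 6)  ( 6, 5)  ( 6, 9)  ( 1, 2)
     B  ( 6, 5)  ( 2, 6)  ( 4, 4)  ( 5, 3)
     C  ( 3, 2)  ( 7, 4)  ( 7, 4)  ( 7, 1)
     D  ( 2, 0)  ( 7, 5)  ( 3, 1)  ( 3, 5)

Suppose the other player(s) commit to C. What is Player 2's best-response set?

argmax u_2 = {Q,R}

u_2(P vs C) = 2
u_2(Q vs C) = 4
u_2(R vs C) = 4
u_2(S vs C) = 1
max payoff 4 at {Q,R}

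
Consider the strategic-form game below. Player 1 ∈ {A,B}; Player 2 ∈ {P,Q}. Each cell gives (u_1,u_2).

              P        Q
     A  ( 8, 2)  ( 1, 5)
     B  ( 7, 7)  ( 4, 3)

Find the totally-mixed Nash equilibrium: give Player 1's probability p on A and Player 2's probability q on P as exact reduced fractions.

P1 indiff ⇒ q·8+(1-q)·1 = q·7+(1-q)·4 ⇒ q(1) = (1-q)(3) ⇒ q = 3/4
P2 indiff ⇒ p·2+(1-p)·7 = p·5+(1-p)·3 ⇒ p(-3) = (1-p)(-4) ⇒ p = 4/7

(p,q) = (4/7, 3/4)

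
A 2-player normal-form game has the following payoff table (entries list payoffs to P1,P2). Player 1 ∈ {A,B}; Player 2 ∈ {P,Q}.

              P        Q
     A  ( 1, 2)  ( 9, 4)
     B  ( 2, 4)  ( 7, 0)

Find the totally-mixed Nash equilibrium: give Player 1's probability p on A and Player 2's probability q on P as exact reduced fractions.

P1 indiff ⇒ q·1+(1-q)·9 = q·2+(1-q)·7 ⇒ q(-1) = (1-q)(-2) ⇒ q = 2/3
P2 indiff ⇒ p·2+(1-p)·4 = p·4+(1-p)·0 ⇒ p(-2) = (1-p)(-4) ⇒ p = 2/3

p=2/3, q=2/3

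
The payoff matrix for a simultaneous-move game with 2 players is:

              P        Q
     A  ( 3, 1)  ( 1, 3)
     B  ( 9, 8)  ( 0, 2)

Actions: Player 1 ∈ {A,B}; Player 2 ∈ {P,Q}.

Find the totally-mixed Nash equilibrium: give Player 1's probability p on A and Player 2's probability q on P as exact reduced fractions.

p=3/4, q=1/7

P1 indiff ⇒ q·3+(1-q)·1 = q·9+(1-q)·0 ⇒ q(-6) = (1-q)(-1) ⇒ q = 1/7
P2 indiff ⇒ p·1+(1-p)·8 = p·3+(1-p)·2 ⇒ p(-2) = (1-p)(-6) ⇒ p = 3/4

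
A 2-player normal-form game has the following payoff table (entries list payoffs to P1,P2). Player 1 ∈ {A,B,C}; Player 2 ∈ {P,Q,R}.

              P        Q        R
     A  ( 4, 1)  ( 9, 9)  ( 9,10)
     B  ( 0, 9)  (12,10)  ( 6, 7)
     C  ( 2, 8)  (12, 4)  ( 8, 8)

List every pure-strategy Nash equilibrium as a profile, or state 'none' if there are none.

PSNE = {(A,R), (B,Q)}

(A,P): not NE [P2→R gives 10>1]
(A,Q): not NE [P1→C gives 12>9; P2→R gives 10>9]
(A,R): NE
(B,P): not NE [P1→A gives 4>0; P2→Q gives 10>9]
(B,Q): NE
(B,R): not NE [P1→A gives 9>6; P2→Q gives 10>7]
(C,P): not NE [P1→A gives 4>2]
(C,Q): not NE [P2→R gives 8>4]
(C,R): not NE [P1→A gives 9>8]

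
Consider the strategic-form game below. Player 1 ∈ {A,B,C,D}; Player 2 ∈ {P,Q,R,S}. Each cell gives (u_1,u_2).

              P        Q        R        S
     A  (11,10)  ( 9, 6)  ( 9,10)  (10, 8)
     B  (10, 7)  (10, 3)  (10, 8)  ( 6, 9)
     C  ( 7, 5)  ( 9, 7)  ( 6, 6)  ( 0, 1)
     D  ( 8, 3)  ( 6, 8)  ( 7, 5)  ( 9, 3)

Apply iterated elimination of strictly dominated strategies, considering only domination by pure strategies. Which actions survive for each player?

IESDS → P1:{A,B} P2:{P,R,S}

P1 drop C (B beats it: P:10>7 Q:10>9 R:10>6 S:6>0)
P1 drop D (A beats it: P:11>8 Q:9>6 R:9>7 S:10>9)
P2 drop Q (P beats it: A:10>6 B:7>3)
P1→{A,B} P2→{P,R,S}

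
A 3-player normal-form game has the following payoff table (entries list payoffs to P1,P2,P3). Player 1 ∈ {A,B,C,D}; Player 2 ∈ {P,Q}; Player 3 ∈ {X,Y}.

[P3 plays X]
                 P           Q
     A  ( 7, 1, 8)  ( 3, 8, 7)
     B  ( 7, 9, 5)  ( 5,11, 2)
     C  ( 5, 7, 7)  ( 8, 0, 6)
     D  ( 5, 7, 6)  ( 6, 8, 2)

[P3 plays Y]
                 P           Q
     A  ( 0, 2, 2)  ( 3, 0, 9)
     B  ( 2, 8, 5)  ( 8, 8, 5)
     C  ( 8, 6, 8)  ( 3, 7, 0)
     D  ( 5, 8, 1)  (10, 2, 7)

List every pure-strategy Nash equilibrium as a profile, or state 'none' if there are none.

PSNE: ∅

(A,P,X): not NE [P2→Q gives 8>1]
(A,P,Y): not NE [P1→C gives 8>0; P3→X gives 8>2]
(A,Q,X): not NE [P1→C gives 8>3; P3→Y gives 9>7]
(A,Q,Y): not NE [P1→D gives 10>3; P2→P gives 2>0]
(B,P,X): not NE [P2→Q gives 11>9]
(B,P,Y): not NE [P1→C gives 8>2]
(B,Q,X): not NE [P1→C gives 8>5; P3→Y gives 5>2]
(B,Q,Y): not NE [P1→D gives 10>8]
(C,P,X): not NE [P1→B gives 7>5; P3→Y gives 8>7]
(C,P,Y): not NE [P2→Q gives 7>6]
(C,Q,X): not NE [P2→P gives 7>0]
(C,Q,Y): not NE [P1→D gives 10>3; P3→X gives 6>0]
(D,P,X): not NE [P1→B gives 7>5; P2→Q gives 8>7]
(D,P,Y): not NE [P1→C gives 8>5; P3→X gives 6>1]
(D,Q,X): not NE [P1→C gives 8>6; P3→Y gives 7>2]
(D,Q,Y): not NE [P2→P gives 8>2]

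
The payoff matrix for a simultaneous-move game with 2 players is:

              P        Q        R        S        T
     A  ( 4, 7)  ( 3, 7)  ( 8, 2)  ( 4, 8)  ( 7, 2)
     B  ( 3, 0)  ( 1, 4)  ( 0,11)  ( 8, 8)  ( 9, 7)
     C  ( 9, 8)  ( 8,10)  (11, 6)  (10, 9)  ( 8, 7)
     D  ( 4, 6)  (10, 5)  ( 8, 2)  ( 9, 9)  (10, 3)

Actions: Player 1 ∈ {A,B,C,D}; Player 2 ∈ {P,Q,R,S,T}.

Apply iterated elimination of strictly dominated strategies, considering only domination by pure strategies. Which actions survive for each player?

IESDS → P1:{C,D} P2:{Q,S}

P1 drop A (C beats it: P:9>4 Q:8>3 R:11>8 S:10>4 T:8>7)
P1 drop B (D beats it: P:4>3 Q:10>1 R:8>0 S:9>8 T:10>9)
P2 drop P (S beats it: C:9>8 D:9>6)
P2 drop R (Q beats it: C:10>6 D:5>2)
P2 drop T (Q beats it: C:10>7 D:5>3)
P1→{C,D} P2→{Q,S}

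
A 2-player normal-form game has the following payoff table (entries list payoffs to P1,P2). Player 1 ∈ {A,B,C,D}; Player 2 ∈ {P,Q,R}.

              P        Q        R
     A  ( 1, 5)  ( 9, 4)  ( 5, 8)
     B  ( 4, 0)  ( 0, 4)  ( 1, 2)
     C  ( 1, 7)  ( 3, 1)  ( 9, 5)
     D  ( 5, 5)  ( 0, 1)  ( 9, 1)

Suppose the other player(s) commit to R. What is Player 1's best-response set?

u_1(A vs R) = 5
u_1(B vs R) = 1
u_1(C vs R) = 9
u_1(D vs R) = 9
max payoff 9 at {C,D}

BR_1 = {C,D}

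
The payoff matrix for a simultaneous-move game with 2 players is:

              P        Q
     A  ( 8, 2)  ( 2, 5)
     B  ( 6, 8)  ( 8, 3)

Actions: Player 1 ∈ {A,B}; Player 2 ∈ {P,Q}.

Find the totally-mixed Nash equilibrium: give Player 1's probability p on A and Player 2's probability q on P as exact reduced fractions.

P1 indiff ⇒ q·8+(1-q)·2 = q·6+(1-q)·8 ⇒ q(2) = (1-q)(6) ⇒ q = 3/4
P2 indiff ⇒ p·2+(1-p)·8 = p·5+(1-p)·3 ⇒ p(-3) = (1-p)(-5) ⇒ p = 5/8

(p,q) = (5/8, 3/4)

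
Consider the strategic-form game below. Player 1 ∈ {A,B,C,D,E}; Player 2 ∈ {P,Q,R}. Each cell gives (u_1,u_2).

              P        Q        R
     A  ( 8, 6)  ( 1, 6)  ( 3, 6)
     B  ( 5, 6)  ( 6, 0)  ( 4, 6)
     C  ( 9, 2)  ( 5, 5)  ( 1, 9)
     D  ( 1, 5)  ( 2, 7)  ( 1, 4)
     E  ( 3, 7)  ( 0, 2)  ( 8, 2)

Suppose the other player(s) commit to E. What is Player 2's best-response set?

u_2(P vs E) = 7
u_2(Q vs E) = 2
u_2(R vs E) = 2
max payoff 7 at {P}

argmax u_2 = {P}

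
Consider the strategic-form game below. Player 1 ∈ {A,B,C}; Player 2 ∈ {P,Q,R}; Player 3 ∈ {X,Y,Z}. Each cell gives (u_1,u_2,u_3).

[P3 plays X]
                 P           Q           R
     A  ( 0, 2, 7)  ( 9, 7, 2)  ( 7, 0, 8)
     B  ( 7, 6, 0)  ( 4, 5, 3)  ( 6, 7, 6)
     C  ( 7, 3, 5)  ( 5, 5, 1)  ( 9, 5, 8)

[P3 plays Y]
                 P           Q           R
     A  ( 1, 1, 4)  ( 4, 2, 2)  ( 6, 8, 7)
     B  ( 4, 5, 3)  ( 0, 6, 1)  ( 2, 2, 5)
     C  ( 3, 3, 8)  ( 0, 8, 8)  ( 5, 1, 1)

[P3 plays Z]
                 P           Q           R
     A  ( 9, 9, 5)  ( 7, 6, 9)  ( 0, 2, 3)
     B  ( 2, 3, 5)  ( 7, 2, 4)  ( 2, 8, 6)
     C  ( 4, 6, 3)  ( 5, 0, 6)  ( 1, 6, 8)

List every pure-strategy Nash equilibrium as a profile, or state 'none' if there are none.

(A,P,X): not NE [P1→C gives 7>0; P2→Q gives 7>2]
(A,P,Y): not NE [P1→B gives 4>1; P2→R gives 8>1; P3→X gives 7>4]
(A,P,Z): not NE [P3→X gives 7>5]
(A,Q,X): not NE [P3→Z gives 9>2]
(A,Q,Y): not NE [P2→R gives 8>2; P3→Z gives 9>2]
(A,Q,Z): not NE [P2→P gives 9>6]
(A,R,X): not NE [P1→C gives 9>7; P2→Q gives 7>0]
(A,R,Y): not NE [P3→X gives 8>7]
(A,R,Z): not NE [P1→B gives 2>0; P2→P gives 9>2; P3→X gives 8>3]
(B,P,X): not NE [P2→R gives 7>6; P3→Z gives 5>0]
(B,P,Y): not NE [P2→Q gives 6>5; P3→Z gives 5>3]
(B,P,Z): not NE [P1→A gives 9>2; P2→R gives 8>3]
(B,Q,X): not NE [P1→A gives 9>4; P2→R gives 7>5; P3→Z gives 4>3]
(B,Q,Y): not NE [P1→A gives 4>0; P3→Z gives 4>1]
(B,Q,Z): not NE [P2→R gives 8>2]
(B,R,X): not NE [P1→C gives 9>6]
(B,R,Y): not NE [P1→A gives 6>2; P2→Q gives 6>2; P3→Z gives 6>5]
(B,R,Z): NE
(C,P,X): not NE [P2→R gives 5>3; P3→Y gives 8>5]
(C,P,Y): not NE [P1→B gives 4>3; P2→Q gives 8>3]
(C,P,Z): not NE [P1→A gives 9>4; P3→Y gives 8>3]
(C,Q,X): not NE [P1→A gives 9>5; P3→Y gives 8>1]
(C,Q,Y): not NE [P1→A gives 4>0]
(C,Q,Z): not NE [P1→B gives 7>5; P2→R gives 6>0; P3→Y gives 8>6]
(C,R,X): NE
(C,R,Y): not NE [P1→A gives 6>5; P2→Q gives 8>1; P3→Z gives 8>1]
(C,R,Z): not NE [P1→B gives 2>1]

PSNE = {(B,R,Z), (C,R,X)}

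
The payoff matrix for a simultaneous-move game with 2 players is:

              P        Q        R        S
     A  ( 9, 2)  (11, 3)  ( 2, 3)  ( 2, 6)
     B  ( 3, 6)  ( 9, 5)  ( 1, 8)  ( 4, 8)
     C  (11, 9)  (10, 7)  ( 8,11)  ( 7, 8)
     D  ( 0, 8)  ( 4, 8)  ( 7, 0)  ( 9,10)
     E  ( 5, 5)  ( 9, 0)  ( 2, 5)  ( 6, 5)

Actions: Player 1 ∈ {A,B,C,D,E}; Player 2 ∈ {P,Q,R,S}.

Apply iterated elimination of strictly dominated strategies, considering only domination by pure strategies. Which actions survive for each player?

P1 drop B (C beats it: P:11>3 Q:10>9 R:8>1 S:7>4)
P1 drop E (C beats it: P:11>5 Q:10>9 R:8>2 S:7>6)
P2 drop Q (S beats it: A:6>3 C:8>7 D:10>8)
P1 drop A (C beats it: P:11>9 R:8>2 S:7>2)
P1→{C,D} P2→{P,R,S}

Remaining: P1:{C,D} P2:{P,R,S}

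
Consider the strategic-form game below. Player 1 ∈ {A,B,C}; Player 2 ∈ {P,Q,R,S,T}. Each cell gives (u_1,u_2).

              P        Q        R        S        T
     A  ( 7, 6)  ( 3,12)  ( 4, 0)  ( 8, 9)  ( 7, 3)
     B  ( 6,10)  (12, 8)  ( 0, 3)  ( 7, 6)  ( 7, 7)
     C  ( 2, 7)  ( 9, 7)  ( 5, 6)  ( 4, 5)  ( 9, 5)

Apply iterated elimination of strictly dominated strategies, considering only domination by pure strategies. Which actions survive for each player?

P2 drop R (P beats it: A:6>0 B:10>3 C:7>6)
P2 drop S (Q beats it: A:12>9 B:8>6 C:7>5)
P2 drop T (P beats it: A:6>3 B:10>7 C:7>5)
P1 drop C (B beats it: P:6>2 Q:12>9)
P1→{A,B} P2→{P,Q}

IESDS → P1:{A,B} P2:{P,Q}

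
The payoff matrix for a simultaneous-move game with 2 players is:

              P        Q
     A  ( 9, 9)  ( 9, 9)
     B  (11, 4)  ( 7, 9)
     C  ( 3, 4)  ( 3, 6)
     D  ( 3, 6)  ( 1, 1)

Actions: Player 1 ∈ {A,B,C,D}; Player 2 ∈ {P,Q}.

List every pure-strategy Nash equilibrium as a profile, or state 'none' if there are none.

(A,P): not NE [P1→B gives 11>9]
(A,Q): NE
(B,P): not NE [P2→Q gives 9>4]
(B,Q): not NE [P1→A gives 9>7]
(C,P): not NE [P1→B gives 11>3; P2→Q gives 6>4]
(C,Q): not NE [P1→A gives 9>3]
(D,P): not NE [P1→B gives 11>3]
(D,Q): not NE [P1→A gives 9>1; P2→P gives 6>1]

Nash profiles: (A,Q)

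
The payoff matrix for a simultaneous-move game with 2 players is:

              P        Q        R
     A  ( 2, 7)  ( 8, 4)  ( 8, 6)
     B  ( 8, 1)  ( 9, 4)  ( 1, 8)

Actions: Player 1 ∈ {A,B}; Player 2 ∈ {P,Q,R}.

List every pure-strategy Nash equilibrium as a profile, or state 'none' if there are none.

(A,P): not NE [P1→B gives 8>2]
(A,Q): not NE [P1→B gives 9>8; P2→P gives 7>4]
(A,R): not NE [P2→P gives 7>6]
(B,P): not NE [P2→R gives 8>1]
(B,Q): not NE [P2→R gives 8>4]
(B,R): not NE [P1→A gives 8>1]

No pure NE.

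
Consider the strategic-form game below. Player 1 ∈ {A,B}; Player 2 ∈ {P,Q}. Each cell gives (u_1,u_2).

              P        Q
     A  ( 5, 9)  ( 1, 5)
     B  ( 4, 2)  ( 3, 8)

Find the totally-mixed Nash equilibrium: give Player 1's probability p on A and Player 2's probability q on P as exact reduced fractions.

p=3/5, q=2/3

P1 indiff ⇒ q·5+(1-q)·1 = q·4+(1-q)·3 ⇒ q(1) = (1-q)(2) ⇒ q = 2/3
P2 indiff ⇒ p·9+(1-p)·2 = p·5+(1-p)·8 ⇒ p(4) = (1-p)(6) ⇒ p = 3/5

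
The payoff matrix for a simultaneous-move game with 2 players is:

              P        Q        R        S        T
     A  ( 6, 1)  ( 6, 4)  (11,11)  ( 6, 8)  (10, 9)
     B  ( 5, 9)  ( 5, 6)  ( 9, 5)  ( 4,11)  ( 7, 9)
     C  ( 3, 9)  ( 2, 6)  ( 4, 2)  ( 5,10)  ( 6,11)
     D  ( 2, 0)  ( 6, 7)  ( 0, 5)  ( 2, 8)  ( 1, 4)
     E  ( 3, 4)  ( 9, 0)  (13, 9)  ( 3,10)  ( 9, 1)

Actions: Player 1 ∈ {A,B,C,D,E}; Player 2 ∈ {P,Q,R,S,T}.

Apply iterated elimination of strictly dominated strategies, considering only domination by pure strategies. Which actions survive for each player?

P1 drop B (A beats it: P:6>5 Q:6>5 R:11>9 S:6>4 T:10>7)
P1 drop C (A beats it: P:6>3 Q:6>2 R:11>4 S:6>5 T:10>6)
P1 drop D (E beats it: P:3>2 Q:9>6 R:13>0 S:3>2 T:9>1)
P2 drop P (R beats it: A:11>1 E:9>4)
P2 drop Q (R beats it: A:11>4 E:9>0)
P2 drop T (R beats it: A:11>9 E:9>1)
P1→{A,E} P2→{R,S}

IESDS → P1:{A,E} P2:{R,S}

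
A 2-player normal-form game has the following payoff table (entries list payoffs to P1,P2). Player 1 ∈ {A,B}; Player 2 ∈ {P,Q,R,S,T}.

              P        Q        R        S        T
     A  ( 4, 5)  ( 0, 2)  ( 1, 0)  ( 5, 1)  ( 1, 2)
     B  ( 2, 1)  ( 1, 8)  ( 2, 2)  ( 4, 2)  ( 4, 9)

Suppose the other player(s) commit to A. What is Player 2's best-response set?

u_2(P vs A) = 5
u_2(Q vs A) = 2
u_2(R vs A) = 0
u_2(S vs A) = 1
u_2(T vs A) = 2
max payoff 5 at {P}

argmax u_2 = {P}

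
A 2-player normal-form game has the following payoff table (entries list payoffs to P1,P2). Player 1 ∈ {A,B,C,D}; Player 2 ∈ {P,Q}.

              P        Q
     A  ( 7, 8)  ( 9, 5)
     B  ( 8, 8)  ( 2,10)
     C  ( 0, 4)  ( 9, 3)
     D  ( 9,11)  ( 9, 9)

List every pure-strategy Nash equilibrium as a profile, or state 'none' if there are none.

(A,P): not NE [P1→D gives 9>7]
(A,Q): not NE [P2→P gives 8>5]
(B,P): not NE [P1→D gives 9>8; P2→Q gives 10>8]
(B,Q): not NE [P1→D gives 9>2]
(C,P): not NE [P1→D gives 9>0]
(C,Q): not NE [P2→P gives 4>3]
(D,P): NE
(D,Q): not NE [P2→P gives 11>9]

NE set: (D,P)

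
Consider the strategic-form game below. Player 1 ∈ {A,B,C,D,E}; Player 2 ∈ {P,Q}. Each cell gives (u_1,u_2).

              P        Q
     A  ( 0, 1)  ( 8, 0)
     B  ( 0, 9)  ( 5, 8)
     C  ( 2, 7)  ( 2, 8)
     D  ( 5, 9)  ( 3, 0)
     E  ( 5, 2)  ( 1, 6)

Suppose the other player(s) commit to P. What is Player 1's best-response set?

BR_1 = {D,E}

u_1(A vs P) = 0
u_1(B vs P) = 0
u_1(C vs P) = 2
u_1(D vs P) = 5
u_1(E vs P) = 5
max payoff 5 at {D,E}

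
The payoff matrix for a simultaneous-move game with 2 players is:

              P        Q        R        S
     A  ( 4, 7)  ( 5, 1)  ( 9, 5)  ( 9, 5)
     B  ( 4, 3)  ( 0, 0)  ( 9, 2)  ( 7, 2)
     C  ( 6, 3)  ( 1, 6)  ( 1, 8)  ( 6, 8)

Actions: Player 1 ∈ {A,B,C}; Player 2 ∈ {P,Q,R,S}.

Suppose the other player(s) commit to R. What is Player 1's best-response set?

BR_1 = {A,B}

u_1(A vs R) = 9
u_1(B vs R) = 9
u_1(C vs R) = 1
max payoff 9 at {A,B}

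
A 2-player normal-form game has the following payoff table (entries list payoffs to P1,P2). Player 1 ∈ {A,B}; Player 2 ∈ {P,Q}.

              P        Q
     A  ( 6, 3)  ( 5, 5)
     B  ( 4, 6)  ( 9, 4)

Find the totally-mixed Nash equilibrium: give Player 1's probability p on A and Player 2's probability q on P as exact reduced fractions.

P1 indiff ⇒ q·6+(1-q)·5 = q·4+(1-q)·9 ⇒ q(2) = (1-q)(4) ⇒ q = 2/3
P2 indiff ⇒ p·3+(1-p)·6 = p·5+(1-p)·4 ⇒ p(-2) = (1-p)(-2) ⇒ p = 1/2

(p,q) = (1/2, 2/3)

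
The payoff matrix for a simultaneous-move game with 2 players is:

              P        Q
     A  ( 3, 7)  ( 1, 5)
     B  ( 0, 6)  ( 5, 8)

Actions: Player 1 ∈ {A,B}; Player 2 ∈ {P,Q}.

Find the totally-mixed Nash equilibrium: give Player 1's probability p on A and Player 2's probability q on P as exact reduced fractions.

(p,q) = (1/2, 4/7)

P1 indiff ⇒ q·3+(1-q)·1 = q·0+(1-q)·5 ⇒ q(3) = (1-q)(4) ⇒ q = 4/7
P2 indiff ⇒ p·7+(1-p)·6 = p·5+(1-p)·8 ⇒ p(2) = (1-p)(2) ⇒ p = 1/2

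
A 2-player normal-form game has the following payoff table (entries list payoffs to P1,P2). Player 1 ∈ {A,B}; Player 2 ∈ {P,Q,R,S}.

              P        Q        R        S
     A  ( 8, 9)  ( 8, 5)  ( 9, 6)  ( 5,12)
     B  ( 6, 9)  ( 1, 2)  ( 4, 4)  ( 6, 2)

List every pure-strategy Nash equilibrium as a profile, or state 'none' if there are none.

No pure NE.

(A,P): not NE [P2→S gives 12>9]
(A,Q): not NE [P2→S gives 12>5]
(A,R): not NE [P2→S gives 12>6]
(A,S): not NE [P1→B gives 6>5]
(B,P): not NE [P1→A gives 8>6]
(B,Q): not NE [P1→A gives 8>1; P2→P gives 9>2]
(B,R): not NE [P1→A gives 9>4; P2→P gives 9>4]
(B,S): not NE [P2→P gives 9>2]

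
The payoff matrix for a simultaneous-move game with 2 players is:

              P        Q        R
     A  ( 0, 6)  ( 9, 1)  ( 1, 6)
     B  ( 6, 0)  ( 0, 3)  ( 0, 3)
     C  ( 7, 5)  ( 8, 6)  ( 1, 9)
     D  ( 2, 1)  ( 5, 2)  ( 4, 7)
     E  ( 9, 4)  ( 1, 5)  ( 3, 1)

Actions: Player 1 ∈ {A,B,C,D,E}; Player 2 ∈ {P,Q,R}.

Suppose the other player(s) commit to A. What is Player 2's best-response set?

BR_2 = {P,R}

u_2(P vs A) = 6
u_2(Q vs A) = 1
u_2(R vs A) = 6
max payoff 6 at {P,R}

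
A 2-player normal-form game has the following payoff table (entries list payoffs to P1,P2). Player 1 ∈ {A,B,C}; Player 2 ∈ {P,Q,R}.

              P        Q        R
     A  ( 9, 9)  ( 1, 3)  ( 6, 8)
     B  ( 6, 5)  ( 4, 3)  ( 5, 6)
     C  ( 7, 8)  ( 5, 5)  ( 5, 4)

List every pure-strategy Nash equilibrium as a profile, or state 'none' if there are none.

NE set: (A,P)

(A,P): NE
(A,Q): not NE [P1→C gives 5>1; P2→P gives 9>3]
(A,R): not NE [P2→P gives 9>8]
(B,P): not NE [P1→A gives 9>6; P2→R gives 6>5]
(B,Q): not NE [P1→C gives 5>4; P2→R gives 6>3]
(B,R): not NE [P1→A gives 6>5]
(C,P): not NE [P1→A gives 9>7]
(C,Q): not NE [P2→P gives 8>5]
(C,R): not NE [P1→A gives 6>5; P2→P gives 8>4]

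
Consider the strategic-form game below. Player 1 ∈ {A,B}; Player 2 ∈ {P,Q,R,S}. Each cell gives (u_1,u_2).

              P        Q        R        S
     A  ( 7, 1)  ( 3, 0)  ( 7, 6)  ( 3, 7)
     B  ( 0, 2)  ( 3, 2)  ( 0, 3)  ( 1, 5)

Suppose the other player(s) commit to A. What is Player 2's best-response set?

u_2(P vs A) = 1
u_2(Q vs A) = 0
u_2(R vs A) = 6
u_2(S vs A) = 7
max payoff 7 at {S}

BR_2 = {S}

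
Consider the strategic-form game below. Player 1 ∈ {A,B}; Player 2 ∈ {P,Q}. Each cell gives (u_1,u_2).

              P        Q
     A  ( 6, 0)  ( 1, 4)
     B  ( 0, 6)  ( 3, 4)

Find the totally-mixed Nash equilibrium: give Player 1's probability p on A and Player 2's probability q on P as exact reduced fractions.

p=1/3, q=1/4

P1 indiff ⇒ q·6+(1-q)·1 = q·0+(1-q)·3 ⇒ q(6) = (1-q)(2) ⇒ q = 1/4
P2 indiff ⇒ p·0+(1-p)·6 = p·4+(1-p)·4 ⇒ p(-4) = (1-p)(-2) ⇒ p = 1/3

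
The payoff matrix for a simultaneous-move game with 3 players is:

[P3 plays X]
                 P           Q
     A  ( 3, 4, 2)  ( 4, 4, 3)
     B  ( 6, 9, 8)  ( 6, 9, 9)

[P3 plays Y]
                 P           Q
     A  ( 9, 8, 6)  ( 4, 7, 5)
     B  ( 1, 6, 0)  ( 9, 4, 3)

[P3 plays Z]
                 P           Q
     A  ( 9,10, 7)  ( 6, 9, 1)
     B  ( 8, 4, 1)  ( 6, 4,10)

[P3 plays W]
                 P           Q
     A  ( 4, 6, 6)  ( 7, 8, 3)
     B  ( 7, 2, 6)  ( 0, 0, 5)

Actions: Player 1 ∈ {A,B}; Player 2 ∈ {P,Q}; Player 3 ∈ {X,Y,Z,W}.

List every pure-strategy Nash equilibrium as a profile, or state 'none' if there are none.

PSNE = {(A,P,Z), (B,P,X), (B,Q,Z)}

(A,P,X): not NE [P1→B gives 6>3; P3→Z gives 7>2]
(A,P,Y): not NE [P3→Z gives 7>6]
(A,P,Z): NE
(A,P,W): not NE [P1→B gives 7>4; P2→Q gives 8>6; P3→Z gives 7>6]
(A,Q,X): not NE [P1→B gives 6>4; P3→Y gives 5>3]
(A,Q,Y): not NE [P1→B gives 9>4; P2→P gives 8>7]
(A,Q,Z): not NE [P2→P gives 10>9; P3→Y gives 5>1]
(A,Q,W): not NE [P3→Y gives 5>3]
(B,P,X): NE
(B,P,Y): not NE [P1→A gives 9>1; P3→X gives 8>0]
(B,P,Z): not NE [P1→A gives 9>8; P3→X gives 8>1]
(B,P,W): not NE [P3→X gives 8>6]
(B,Q,X): not NE [P3→Z gives 10>9]
(B,Q,Y): not NE [P2→P gives 6>4; P3→Z gives 10>3]
(B,Q,Z): NE
(B,Q,W): not NE [P1→A gives 7>0; P2→P gives 2>0; P3→Z gives 10>5]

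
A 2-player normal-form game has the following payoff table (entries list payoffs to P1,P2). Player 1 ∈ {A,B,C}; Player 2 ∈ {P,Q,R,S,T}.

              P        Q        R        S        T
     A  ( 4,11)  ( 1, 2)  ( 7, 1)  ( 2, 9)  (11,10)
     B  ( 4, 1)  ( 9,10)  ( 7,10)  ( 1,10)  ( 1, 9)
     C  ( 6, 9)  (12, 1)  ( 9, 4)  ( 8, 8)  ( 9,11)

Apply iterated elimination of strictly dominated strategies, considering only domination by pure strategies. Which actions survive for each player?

P1 drop B (C beats it: P:6>4 Q:12>9 R:9>7 S:8>1 T:9>1)
P2 drop Q (P beats it: A:11>2 C:9>1)
P2 drop R (P beats it: A:11>1 C:9>4)
P2 drop S (P beats it: A:11>9 C:9>8)
P1→{A,C} P2→{P,T}

Remaining: P1:{A,C} P2:{P,T}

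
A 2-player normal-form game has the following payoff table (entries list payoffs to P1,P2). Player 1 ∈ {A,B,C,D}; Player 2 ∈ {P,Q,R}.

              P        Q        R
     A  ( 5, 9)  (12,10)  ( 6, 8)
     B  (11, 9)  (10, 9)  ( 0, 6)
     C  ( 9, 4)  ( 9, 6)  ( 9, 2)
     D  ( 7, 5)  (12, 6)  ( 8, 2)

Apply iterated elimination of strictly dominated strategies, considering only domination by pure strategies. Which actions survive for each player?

P2 drop R (P beats it: A:9>8 B:9>6 C:4>2 D:5>2)
P1 drop C (B beats it: P:11>9 Q:10>9)
P1→{A,B,D} P2→{P,Q}

Remaining: P1:{A,B,D} P2:{P,Q}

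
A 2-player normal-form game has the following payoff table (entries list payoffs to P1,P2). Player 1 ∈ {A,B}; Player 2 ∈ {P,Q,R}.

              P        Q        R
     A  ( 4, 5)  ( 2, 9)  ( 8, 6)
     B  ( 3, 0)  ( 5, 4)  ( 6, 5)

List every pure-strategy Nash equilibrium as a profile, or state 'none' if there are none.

PSNE: ∅

(A,P): not NE [P2→Q gives 9>5]
(A,Q): not NE [P1→B gives 5>2]
(A,R): not NE [P2→Q gives 9>6]
(B,P): not NE [P1→A gives 4>3; P2→R gives 5>0]
(B,Q): not NE [P2→R gives 5>4]
(B,R): not NE [P1→A gives 8>6]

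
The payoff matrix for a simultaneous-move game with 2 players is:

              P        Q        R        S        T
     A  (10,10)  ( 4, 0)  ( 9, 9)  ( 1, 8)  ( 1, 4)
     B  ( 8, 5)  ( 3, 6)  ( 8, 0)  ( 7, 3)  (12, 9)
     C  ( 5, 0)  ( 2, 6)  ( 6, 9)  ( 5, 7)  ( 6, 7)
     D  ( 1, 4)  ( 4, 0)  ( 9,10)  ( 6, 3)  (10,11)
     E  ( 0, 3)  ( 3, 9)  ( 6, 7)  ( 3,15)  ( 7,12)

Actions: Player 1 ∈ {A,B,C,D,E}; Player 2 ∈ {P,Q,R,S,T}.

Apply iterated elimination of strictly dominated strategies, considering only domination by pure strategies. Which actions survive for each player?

P1 drop C (B beats it: P:8>5 Q:3>2 R:8>6 S:7>5 T:12>6)
P1 drop E (D beats it: P:1>0 Q:4>3 R:9>6 S:6>3 T:10>7)
P2 drop Q (T beats it: A:4>0 B:9>6 D:11>0)
P2 drop S (P beats it: A:10>8 B:5>3 D:4>3)
P1→{A,B,D} P2→{P,R,T}

Remaining: P1:{A,B,D} P2:{P,R,T}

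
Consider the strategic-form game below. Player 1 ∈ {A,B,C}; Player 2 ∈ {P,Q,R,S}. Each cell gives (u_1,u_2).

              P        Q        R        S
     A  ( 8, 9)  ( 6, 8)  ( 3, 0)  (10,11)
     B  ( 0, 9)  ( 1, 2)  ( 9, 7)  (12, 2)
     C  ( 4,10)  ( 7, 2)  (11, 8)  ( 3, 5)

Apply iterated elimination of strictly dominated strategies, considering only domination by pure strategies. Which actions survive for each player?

Remaining: P1:{A,B} P2:{P,S}

P2 drop Q (P beats it: A:9>8 B:9>2 C:10>2)
P2 drop R (P beats it: A:9>0 B:9>7 C:10>8)
P1 drop C (A beats it: P:8>4 S:10>3)
P1→{A,B} P2→{P,S}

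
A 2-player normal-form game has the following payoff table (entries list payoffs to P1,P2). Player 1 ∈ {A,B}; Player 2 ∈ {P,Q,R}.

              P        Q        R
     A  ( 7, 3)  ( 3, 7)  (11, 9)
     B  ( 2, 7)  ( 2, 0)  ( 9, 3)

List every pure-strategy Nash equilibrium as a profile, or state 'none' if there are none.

(A,P): not NE [P2→R gives 9>3]
(A,Q): not NE [P2→R gives 9>7]
(A,R): NE
(B,P): not NE [P1→A gives 7>2]
(B,Q): not NE [P1→A gives 3>2; P2→P gives 7>0]
(B,R): not NE [P1→A gives 11>9; P2→P gives 7>3]

NE set: (A,R)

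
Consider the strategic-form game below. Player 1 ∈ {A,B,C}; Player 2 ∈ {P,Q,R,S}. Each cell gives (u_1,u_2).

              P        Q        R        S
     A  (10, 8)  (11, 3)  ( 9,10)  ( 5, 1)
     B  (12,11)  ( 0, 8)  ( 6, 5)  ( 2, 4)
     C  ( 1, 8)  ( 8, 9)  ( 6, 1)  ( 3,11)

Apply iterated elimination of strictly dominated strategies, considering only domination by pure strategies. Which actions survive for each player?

Remaining: P1:{A,B} P2:{P,R}

P1 drop C (A beats it: P:10>1 Q:11>8 R:9>6 S:5>3)
P2 drop Q (P beats it: A:8>3 B:11>8)
P2 drop S (P beats it: A:8>1 B:11>4)
P1→{A,B} P2→{P,R}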